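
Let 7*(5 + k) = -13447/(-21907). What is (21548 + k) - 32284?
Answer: -235301166/21907 ≈ -10741.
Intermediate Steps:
k = -107614/21907 (k = -5 + (-13447/(-21907))/7 = -5 + (-13447*(-1/21907))/7 = -5 + (⅐)*(13447/21907) = -5 + 1921/21907 = -107614/21907 ≈ -4.9123)
(21548 + k) - 32284 = (21548 - 107614/21907) - 32284 = 471944422/21907 - 32284 = -235301166/21907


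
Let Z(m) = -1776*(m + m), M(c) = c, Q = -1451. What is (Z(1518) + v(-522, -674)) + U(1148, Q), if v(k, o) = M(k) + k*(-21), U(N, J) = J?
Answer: -5382947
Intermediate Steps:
v(k, o) = -20*k (v(k, o) = k + k*(-21) = k - 21*k = -20*k)
Z(m) = -3552*m
(Z(1518) + v(-522, -674)) + U(1148, Q) = (-3552*1518 - 20*(-522)) - 1451 = (-5391936 + 10440) - 1451 = -5381496 - 1451 = -5382947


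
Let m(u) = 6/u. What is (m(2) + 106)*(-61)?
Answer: -6649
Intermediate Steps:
(m(2) + 106)*(-61) = (6/2 + 106)*(-61) = (6*(½) + 106)*(-61) = (3 + 106)*(-61) = 109*(-61) = -6649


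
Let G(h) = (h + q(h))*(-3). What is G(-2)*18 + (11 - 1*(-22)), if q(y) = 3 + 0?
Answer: -21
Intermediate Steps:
q(y) = 3
G(h) = -9 - 3*h (G(h) = (h + 3)*(-3) = (3 + h)*(-3) = -9 - 3*h)
G(-2)*18 + (11 - 1*(-22)) = (-9 - 3*(-2))*18 + (11 - 1*(-22)) = (-9 + 6)*18 + (11 + 22) = -3*18 + 33 = -54 + 33 = -21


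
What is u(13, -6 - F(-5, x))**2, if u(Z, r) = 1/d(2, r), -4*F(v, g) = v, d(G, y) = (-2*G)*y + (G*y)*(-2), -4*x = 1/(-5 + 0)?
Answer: 1/3364 ≈ 0.00029727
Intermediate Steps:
x = 1/20 (x = -1/(4*(-5 + 0)) = -1/4/(-5) = -1/4*(-1/5) = 1/20 ≈ 0.050000)
d(G, y) = -4*G*y (d(G, y) = -2*G*y - 2*G*y = -4*G*y)
F(v, g) = -v/4
u(Z, r) = -1/(8*r) (u(Z, r) = 1/(-4*2*r) = 1/(-8*r) = -1/(8*r))
u(13, -6 - F(-5, x))**2 = (-1/(8*(-6 - (-1)*(-5)/4)))**2 = (-1/(8*(-6 - 1*5/4)))**2 = (-1/(8*(-6 - 5/4)))**2 = (-1/(8*(-29/4)))**2 = (-1/8*(-4/29))**2 = (1/58)**2 = 1/3364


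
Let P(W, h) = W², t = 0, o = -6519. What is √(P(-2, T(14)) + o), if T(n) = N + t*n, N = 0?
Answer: I*√6515 ≈ 80.716*I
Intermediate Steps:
T(n) = 0 (T(n) = 0 + 0*n = 0 + 0 = 0)
√(P(-2, T(14)) + o) = √((-2)² - 6519) = √(4 - 6519) = √(-6515) = I*√6515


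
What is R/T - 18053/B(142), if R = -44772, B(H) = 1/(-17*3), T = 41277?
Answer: 12667937653/13759 ≈ 9.2070e+5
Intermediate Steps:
B(H) = -1/51 (B(H) = 1/(-51) = -1/51)
R/T - 18053/B(142) = -44772/41277 - 18053/(-1/51) = -44772*1/41277 - 18053*(-51) = -14924/13759 + 920703 = 12667937653/13759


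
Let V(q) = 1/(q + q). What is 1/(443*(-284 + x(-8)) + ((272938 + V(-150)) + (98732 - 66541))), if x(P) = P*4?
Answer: 300/49542299 ≈ 6.0554e-6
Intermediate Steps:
x(P) = 4*P
V(q) = 1/(2*q)
1/(443*(-284 + x(-8)) + ((272938 + V(-150)) + (98732 - 66541))) = 1/(443*(-284 + 4*(-8)) + ((272938 + (1/2)/(-150)) + (98732 - 66541))) = 1/(443*(-284 - 32) + ((272938 + (1/2)*(-1/150)) + 32191)) = 1/(443*(-316) + ((272938 - 1/300) + 32191)) = 1/(-139988 + (81881399/300 + 32191)) = 1/(-139988 + 91538699/300) = 1/(49542299/300) = 300/49542299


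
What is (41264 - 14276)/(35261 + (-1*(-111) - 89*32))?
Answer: 39/47 ≈ 0.82979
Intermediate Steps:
(41264 - 14276)/(35261 + (-1*(-111) - 89*32)) = 26988/(35261 + (111 - 2848)) = 26988/(35261 - 2737) = 26988/32524 = 26988*(1/32524) = 39/47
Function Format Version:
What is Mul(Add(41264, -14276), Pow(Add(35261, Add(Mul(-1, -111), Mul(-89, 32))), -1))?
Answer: Rational(39, 47) ≈ 0.82979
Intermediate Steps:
Mul(Add(41264, -14276), Pow(Add(35261, Add(Mul(-1, -111), Mul(-89, 32))), -1)) = Mul(26988, Pow(Add(35261, Add(111, -2848)), -1)) = Mul(26988, Pow(Add(35261, -2737), -1)) = Mul(26988, Pow(32524, -1)) = Mul(26988, Rational(1, 32524)) = Rational(39, 47)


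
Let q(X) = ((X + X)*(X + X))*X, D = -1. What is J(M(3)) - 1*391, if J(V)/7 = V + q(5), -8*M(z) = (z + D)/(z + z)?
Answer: 74609/24 ≈ 3108.7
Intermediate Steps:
M(z) = -(-1 + z)/(16*z) (M(z) = -(z - 1)/(8*(z + z)) = -(-1 + z)/(8*(2*z)) = -(-1 + z)*1/(2*z)/8 = -(-1 + z)/(16*z))
q(X) = 4*X³ (q(X) = ((2*X)*(2*X))*X = (4*X²)*X = 4*X³)
J(V) = 3500 + 7*V (J(V) = 7*(V + 4*5³) = 7*(V + 4*125) = 7*(V + 500) = 7*(500 + V) = 3500 + 7*V)
J(M(3)) - 1*391 = (3500 + 7*((1/16)*(1 - 1*3)/3)) - 1*391 = (3500 + 7*((1/16)*(⅓)*(1 - 3))) - 391 = (3500 + 7*((1/16)*(⅓)*(-2))) - 391 = (3500 + 7*(-1/24)) - 391 = (3500 - 7/24) - 391 = 83993/24 - 391 = 74609/24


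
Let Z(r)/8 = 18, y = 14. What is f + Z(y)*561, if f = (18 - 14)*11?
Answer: 80828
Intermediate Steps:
Z(r) = 144 (Z(r) = 8*18 = 144)
f = 44 (f = 4*11 = 44)
f + Z(y)*561 = 44 + 144*561 = 44 + 80784 = 80828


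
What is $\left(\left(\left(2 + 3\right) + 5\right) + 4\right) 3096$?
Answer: $43344$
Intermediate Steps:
$\left(\left(\left(2 + 3\right) + 5\right) + 4\right) 3096 = \left(\left(5 + 5\right) + 4\right) 3096 = \left(10 + 4\right) 3096 = 14 \cdot 3096 = 43344$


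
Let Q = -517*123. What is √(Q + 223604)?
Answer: √160013 ≈ 400.02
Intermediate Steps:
Q = -63591
√(Q + 223604) = √(-63591 + 223604) = √160013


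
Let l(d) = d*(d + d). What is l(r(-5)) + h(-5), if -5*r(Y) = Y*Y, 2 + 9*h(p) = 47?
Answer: 55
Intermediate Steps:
h(p) = 5 (h(p) = -2/9 + (⅑)*47 = -2/9 + 47/9 = 5)
r(Y) = -Y²/5 (r(Y) = -Y*Y/5 = -Y²/5)
l(d) = 2*d² (l(d) = d*(2*d) = 2*d²)
l(r(-5)) + h(-5) = 2*(-⅕*(-5)²)² + 5 = 2*(-⅕*25)² + 5 = 2*(-5)² + 5 = 2*25 + 5 = 50 + 5 = 55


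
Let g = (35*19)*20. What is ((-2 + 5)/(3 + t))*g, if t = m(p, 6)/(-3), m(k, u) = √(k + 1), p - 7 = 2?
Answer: 1077300/71 + 119700*√10/71 ≈ 20505.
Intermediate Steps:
p = 9 (p = 7 + 2 = 9)
m(k, u) = √(1 + k)
g = 13300 (g = 665*20 = 13300)
t = -√10/3 (t = √(1 + 9)/(-3) = √10*(-⅓) = -√10/3 ≈ -1.0541)
((-2 + 5)/(3 + t))*g = ((-2 + 5)/(3 - √10/3))*13300 = (3/(3 - √10/3))*13300 = 39900/(3 - √10/3)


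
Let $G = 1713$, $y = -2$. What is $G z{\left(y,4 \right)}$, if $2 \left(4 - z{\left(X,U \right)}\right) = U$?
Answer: $3426$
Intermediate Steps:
$z{\left(X,U \right)} = 4 - \frac{U}{2}$
$G z{\left(y,4 \right)} = 1713 \left(4 - 2\right) = 1713 \cdot 2 = 3426$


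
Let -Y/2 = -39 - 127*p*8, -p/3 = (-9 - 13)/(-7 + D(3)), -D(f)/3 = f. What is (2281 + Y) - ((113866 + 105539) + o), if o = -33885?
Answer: -191543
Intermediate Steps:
D(f) = -3*f
p = -33/8 (p = -3*(-9 - 13)/(-7 - 3*3) = -(-66)/(-7 - 9) = -(-66)/(-16) = -(-66)*(-1)/16 = -3*11/8 = -33/8 ≈ -4.1250)
Y = -8304 (Y = -2*(-39 - (-4191)*8/8) = -2*(-39 - 127*(-33)) = -2*(-39 + 4191) = -2*4152 = -8304)
(2281 + Y) - ((113866 + 105539) + o) = (2281 - 8304) - ((113866 + 105539) - 33885) = -6023 - (219405 - 33885) = -6023 - 1*185520 = -6023 - 185520 = -191543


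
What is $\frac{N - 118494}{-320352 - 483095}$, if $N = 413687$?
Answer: $- \frac{295193}{803447} \approx -0.36741$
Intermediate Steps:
$\frac{N - 118494}{-320352 - 483095} = \frac{413687 - 118494}{-320352 - 483095} = \frac{295193}{-803447} = 295193 \left(- \frac{1}{803447}\right) = - \frac{295193}{803447}$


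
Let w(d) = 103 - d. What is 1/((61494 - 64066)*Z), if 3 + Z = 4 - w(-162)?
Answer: 1/679008 ≈ 1.4727e-6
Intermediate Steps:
Z = -264 (Z = -3 + (4 - (103 - 1*(-162))) = -3 + (4 - (103 + 162)) = -3 + (4 - 1*265) = -3 + (4 - 265) = -3 - 261 = -264)
1/((61494 - 64066)*Z) = 1/((61494 - 64066)*(-264)) = -1/264/(-2572) = -1/2572*(-1/264) = 1/679008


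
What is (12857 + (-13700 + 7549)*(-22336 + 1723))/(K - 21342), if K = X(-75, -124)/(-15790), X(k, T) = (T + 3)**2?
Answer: -2002226001800/337004821 ≈ -5941.2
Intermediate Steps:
X(k, T) = (3 + T)**2
K = -14641/15790 (K = (3 - 124)**2/(-15790) = (-121)**2*(-1/15790) = 14641*(-1/15790) = -14641/15790 ≈ -0.92723)
(12857 + (-13700 + 7549)*(-22336 + 1723))/(K - 21342) = (12857 + (-13700 + 7549)*(-22336 + 1723))/(-14641/15790 - 21342) = (12857 - 6151*(-20613))/(-337004821/15790) = (12857 + 126790563)*(-15790/337004821) = 126803420*(-15790/337004821) = -2002226001800/337004821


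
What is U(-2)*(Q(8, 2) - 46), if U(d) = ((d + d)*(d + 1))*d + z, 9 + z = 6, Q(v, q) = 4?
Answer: 462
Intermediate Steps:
z = -3 (z = -9 + 6 = -3)
U(d) = -3 + 2*d**2*(1 + d) (U(d) = ((d + d)*(d + 1))*d - 3 = ((2*d)*(1 + d))*d - 3 = (2*d*(1 + d))*d - 3 = 2*d**2*(1 + d) - 3 = -3 + 2*d**2*(1 + d))
U(-2)*(Q(8, 2) - 46) = (-3 + 2*(-2)**2 + 2*(-2)**3)*(4 - 46) = (-3 + 2*4 + 2*(-8))*(-42) = (-3 + 8 - 16)*(-42) = -11*(-42) = 462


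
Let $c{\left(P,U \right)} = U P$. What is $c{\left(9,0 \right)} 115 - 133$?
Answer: $-133$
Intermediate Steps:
$c{\left(P,U \right)} = P U$
$c{\left(9,0 \right)} 115 - 133 = 9 \cdot 0 \cdot 115 - 133 = 0 \cdot 115 - 133 = 0 - 133 = -133$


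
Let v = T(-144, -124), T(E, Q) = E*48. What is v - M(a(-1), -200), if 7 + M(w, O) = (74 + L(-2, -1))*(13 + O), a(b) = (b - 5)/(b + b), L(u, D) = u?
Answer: 6559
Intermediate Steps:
a(b) = (-5 + b)/(2*b) (a(b) = (-5 + b)/((2*b)) = (-5 + b)*(1/(2*b)) = (-5 + b)/(2*b))
T(E, Q) = 48*E
v = -6912 (v = 48*(-144) = -6912)
M(w, O) = 929 + 72*O (M(w, O) = -7 + (74 - 2)*(13 + O) = -7 + 72*(13 + O) = -7 + (936 + 72*O) = 929 + 72*O)
v - M(a(-1), -200) = -6912 - (929 + 72*(-200)) = -6912 - (929 - 14400) = -6912 - 1*(-13471) = -6912 + 13471 = 6559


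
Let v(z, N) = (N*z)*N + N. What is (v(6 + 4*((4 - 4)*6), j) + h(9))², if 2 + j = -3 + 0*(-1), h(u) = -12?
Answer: 17689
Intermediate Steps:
j = -5 (j = -2 + (-3 + 0*(-1)) = -2 + (-3 + 0) = -2 - 3 = -5)
v(z, N) = N + z*N² (v(z, N) = z*N² + N = N + z*N²)
(v(6 + 4*((4 - 4)*6), j) + h(9))² = (-5*(1 - 5*(6 + 4*((4 - 4)*6))) - 12)² = (-5*(1 - 5*(6 + 4*(0*6))) - 12)² = (-5*(1 - 5*(6 + 4*0)) - 12)² = (-5*(1 - 5*(6 + 0)) - 12)² = (-5*(1 - 5*6) - 12)² = (-5*(1 - 30) - 12)² = (-5*(-29) - 12)² = (145 - 12)² = 133² = 17689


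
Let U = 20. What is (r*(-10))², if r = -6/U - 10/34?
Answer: 10201/289 ≈ 35.298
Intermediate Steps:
r = -101/170 (r = -6/20 - 10/34 = -6*1/20 - 10*1/34 = -3/10 - 5/17 = -101/170 ≈ -0.59412)
(r*(-10))² = (-101/170*(-10))² = (101/17)² = 10201/289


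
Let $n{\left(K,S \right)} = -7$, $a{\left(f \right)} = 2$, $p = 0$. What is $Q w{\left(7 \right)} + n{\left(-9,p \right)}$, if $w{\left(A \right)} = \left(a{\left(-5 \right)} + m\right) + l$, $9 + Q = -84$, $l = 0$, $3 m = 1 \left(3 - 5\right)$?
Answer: $-131$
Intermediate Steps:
$m = - \frac{2}{3}$ ($m = \frac{1 \left(3 - 5\right)}{3} = \frac{1 \left(-2\right)}{3} = \frac{1}{3} \left(-2\right) = - \frac{2}{3} \approx -0.66667$)
$Q = -93$ ($Q = -9 - 84 = -93$)
$w{\left(A \right)} = \frac{4}{3}$ ($w{\left(A \right)} = \left(2 - \frac{2}{3}\right) + 0 = \frac{4}{3} + 0 = \frac{4}{3}$)
$Q w{\left(7 \right)} + n{\left(-9,p \right)} = \left(-93\right) \frac{4}{3} - 7 = -124 - 7 = -131$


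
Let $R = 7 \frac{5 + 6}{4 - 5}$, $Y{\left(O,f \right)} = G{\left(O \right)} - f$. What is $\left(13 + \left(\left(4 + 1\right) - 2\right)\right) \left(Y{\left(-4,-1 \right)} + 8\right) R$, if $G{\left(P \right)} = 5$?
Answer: $-17248$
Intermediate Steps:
$Y{\left(O,f \right)} = 5 - f$
$R = -77$ ($R = 7 \frac{11}{-1} = 7 \cdot 11 \left(-1\right) = 7 \left(-11\right) = -77$)
$\left(13 + \left(\left(4 + 1\right) - 2\right)\right) \left(Y{\left(-4,-1 \right)} + 8\right) R = \left(13 + \left(\left(4 + 1\right) - 2\right)\right) \left(\left(5 - -1\right) + 8\right) \left(-77\right) = \left(13 + \left(5 - 2\right)\right) \left(\left(5 + 1\right) + 8\right) \left(-77\right) = \left(13 + 3\right) \left(6 + 8\right) \left(-77\right) = 16 \cdot 14 \left(-77\right) = 224 \left(-77\right) = -17248$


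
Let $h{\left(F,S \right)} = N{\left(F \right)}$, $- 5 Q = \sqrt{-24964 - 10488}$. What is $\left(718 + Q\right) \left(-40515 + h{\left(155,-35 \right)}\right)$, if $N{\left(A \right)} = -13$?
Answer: $-29099104 + \frac{81056 i \sqrt{8863}}{5} \approx -2.9099 \cdot 10^{7} + 1.5262 \cdot 10^{6} i$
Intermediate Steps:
$Q = - \frac{2 i \sqrt{8863}}{5}$ ($Q = - \frac{\sqrt{-24964 - 10488}}{5} = - \frac{\sqrt{-35452}}{5} = - \frac{2 i \sqrt{8863}}{5} \approx - 37.657 i$)
$h{\left(F,S \right)} = -13$
$\left(718 + Q\right) \left(-40515 + h{\left(155,-35 \right)}\right) = \left(718 - \frac{2 i \sqrt{8863}}{5}\right) \left(-40515 - 13\right) = \left(718 - \frac{2 i \sqrt{8863}}{5}\right) \left(-40528\right) = -29099104 + \frac{81056 i \sqrt{8863}}{5}$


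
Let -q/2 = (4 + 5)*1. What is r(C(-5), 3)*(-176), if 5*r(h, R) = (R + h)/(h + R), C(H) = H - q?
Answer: -176/5 ≈ -35.200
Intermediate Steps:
q = -18 (q = -2*(4 + 5) = -18 ≈ -18.000)
C(H) = 18 + H (C(H) = H - 1*(-18) = H + 18 = 18 + H)
r(h, R) = 1/5 (r(h, R) = ((R + h)/(h + R))/5 = ((R + h)/(R + h))/5 = (1/5)*1 = 1/5)
r(C(-5), 3)*(-176) = (1/5)*(-176) = -176/5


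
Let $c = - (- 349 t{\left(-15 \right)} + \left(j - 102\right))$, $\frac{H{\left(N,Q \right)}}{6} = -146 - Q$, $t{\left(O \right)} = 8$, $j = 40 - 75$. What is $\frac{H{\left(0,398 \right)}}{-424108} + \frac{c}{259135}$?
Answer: $\frac{522007243}{27475306645} \approx 0.018999$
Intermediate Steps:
$j = -35$
$H{\left(N,Q \right)} = -876 - 6 Q$ ($H{\left(N,Q \right)} = 6 \left(-146 - Q\right) = -876 - 6 Q$)
$c = 2929$ ($c = - (\left(-349\right) 8 - 137) = - (-2792 - 137) = \left(-1\right) \left(-2929\right) = 2929$)
$\frac{H{\left(0,398 \right)}}{-424108} + \frac{c}{259135} = \frac{-876 - 2388}{-424108} + \frac{2929}{259135} = \left(-876 - 2388\right) \left(- \frac{1}{424108}\right) + 2929 \cdot \frac{1}{259135} = \left(-3264\right) \left(- \frac{1}{424108}\right) + \frac{2929}{259135} = \frac{816}{106027} + \frac{2929}{259135} = \frac{522007243}{27475306645}$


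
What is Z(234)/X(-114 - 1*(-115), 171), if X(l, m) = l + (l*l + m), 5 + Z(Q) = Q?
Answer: 229/173 ≈ 1.3237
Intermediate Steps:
Z(Q) = -5 + Q
X(l, m) = l + m + l² (X(l, m) = l + (l² + m) = l + (m + l²) = l + m + l²)
Z(234)/X(-114 - 1*(-115), 171) = (-5 + 234)/((-114 - 1*(-115)) + 171 + (-114 - 1*(-115))²) = 229/((-114 + 115) + 171 + (-114 + 115)²) = 229/(1 + 171 + 1²) = 229/(1 + 171 + 1) = 229/173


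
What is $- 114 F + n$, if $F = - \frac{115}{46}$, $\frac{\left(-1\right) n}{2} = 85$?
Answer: $115$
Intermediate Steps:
$n = -170$ ($n = \left(-2\right) 85 = -170$)
$F = - \frac{5}{2}$ ($F = \left(-115\right) \frac{1}{46} = - \frac{5}{2} \approx -2.5$)
$- 114 F + n = \left(-114\right) \left(- \frac{5}{2}\right) - 170 = 285 - 170 = 115$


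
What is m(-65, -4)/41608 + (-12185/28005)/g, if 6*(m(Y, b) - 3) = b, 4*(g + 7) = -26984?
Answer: 27093379/224823199032 ≈ 0.00012051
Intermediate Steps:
g = -6753 (g = -7 + (¼)*(-26984) = -7 - 6746 = -6753)
m(Y, b) = 3 + b/6
m(-65, -4)/41608 + (-12185/28005)/g = (3 + (⅙)*(-4))/41608 - 12185/28005/(-6753) = (3 - ⅔)*(1/41608) - 12185*1/28005*(-1/6753) = (7/3)*(1/41608) - 2437/5601*(-1/6753) = 1/17832 + 2437/37823553 = 27093379/224823199032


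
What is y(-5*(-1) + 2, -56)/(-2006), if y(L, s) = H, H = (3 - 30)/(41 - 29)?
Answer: 9/8024 ≈ 0.0011216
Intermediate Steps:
H = -9/4 (H = -27/12 = -27*1/12 = -9/4 ≈ -2.2500)
y(L, s) = -9/4
y(-5*(-1) + 2, -56)/(-2006) = -9/4/(-2006) = -9/4*(-1/2006) = 9/8024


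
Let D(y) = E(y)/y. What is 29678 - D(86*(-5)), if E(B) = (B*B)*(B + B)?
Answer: -340122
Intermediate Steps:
E(B) = 2*B**3 (E(B) = B**2*(2*B) = 2*B**3)
D(y) = 2*y**2 (D(y) = (2*y**3)/y = 2*y**2)
29678 - D(86*(-5)) = 29678 - 2*(86*(-5))**2 = 29678 - 2*(-430)**2 = 29678 - 2*184900 = 29678 - 1*369800 = 29678 - 369800 = -340122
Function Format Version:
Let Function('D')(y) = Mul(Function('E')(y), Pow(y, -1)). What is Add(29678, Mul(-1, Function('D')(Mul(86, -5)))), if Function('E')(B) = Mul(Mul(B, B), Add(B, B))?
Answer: -340122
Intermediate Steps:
Function('E')(B) = Mul(2, Pow(B, 3)) (Function('E')(B) = Mul(Pow(B, 2), Mul(2, B)) = Mul(2, Pow(B, 3)))
Function('D')(y) = Mul(2, Pow(y, 2)) (Function('D')(y) = Mul(Mul(2, Pow(y, 3)), Pow(y, -1)) = Mul(2, Pow(y, 2)))
Add(29678, Mul(-1, Function('D')(Mul(86, -5)))) = Add(29678, Mul(-1, Mul(2, Pow(Mul(86, -5), 2)))) = Add(29678, Mul(-1, Mul(2, Pow(-430, 2)))) = Add(29678, Mul(-1, Mul(2, 184900))) = Add(29678, Mul(-1, 369800)) = Add(29678, -369800) = -340122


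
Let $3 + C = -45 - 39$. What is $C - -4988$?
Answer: $4901$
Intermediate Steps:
$C = -87$ ($C = -3 - 84 = -87$)
$C - -4988 = -87 - -4988 = -87 + 4988 = 4901$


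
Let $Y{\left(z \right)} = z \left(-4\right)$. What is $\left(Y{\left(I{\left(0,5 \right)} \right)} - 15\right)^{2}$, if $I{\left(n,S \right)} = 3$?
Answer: $729$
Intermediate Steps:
$Y{\left(z \right)} = - 4 z$
$\left(Y{\left(I{\left(0,5 \right)} \right)} - 15\right)^{2} = \left(\left(-4\right) 3 - 15\right)^{2} = \left(-12 - 15\right)^{2} = \left(-27\right)^{2} = 729$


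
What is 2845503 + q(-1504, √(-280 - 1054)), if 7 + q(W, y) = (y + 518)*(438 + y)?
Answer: 3071046 + 956*I*√1334 ≈ 3.071e+6 + 34917.0*I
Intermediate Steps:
q(W, y) = -7 + (438 + y)*(518 + y) (q(W, y) = -7 + (y + 518)*(438 + y) = -7 + (518 + y)*(438 + y) = -7 + (438 + y)*(518 + y))
2845503 + q(-1504, √(-280 - 1054)) = 2845503 + (226877 + (√(-280 - 1054))² + 956*√(-280 - 1054)) = 2845503 + (226877 + (√(-1334))² + 956*√(-1334)) = 2845503 + (226877 + (I*√1334)² + 956*(I*√1334)) = 2845503 + (226877 - 1334 + 956*I*√1334) = 2845503 + (225543 + 956*I*√1334) = 3071046 + 956*I*√1334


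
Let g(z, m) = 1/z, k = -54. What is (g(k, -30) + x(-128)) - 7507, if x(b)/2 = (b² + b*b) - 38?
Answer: 3129461/54 ≈ 57953.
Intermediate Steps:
x(b) = -76 + 4*b² (x(b) = 2*((b² + b*b) - 38) = 2*((b² + b²) - 38) = 2*(2*b² - 38) = 2*(-38 + 2*b²) = -76 + 4*b²)
(g(k, -30) + x(-128)) - 7507 = (1/(-54) + (-76 + 4*(-128)²)) - 7507 = (-1/54 + (-76 + 4*16384)) - 7507 = (-1/54 + (-76 + 65536)) - 7507 = (-1/54 + 65460) - 7507 = 3534839/54 - 7507 = 3129461/54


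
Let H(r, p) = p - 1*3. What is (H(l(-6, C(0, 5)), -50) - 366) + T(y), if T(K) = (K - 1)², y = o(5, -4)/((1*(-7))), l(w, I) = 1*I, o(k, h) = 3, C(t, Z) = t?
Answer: -20431/49 ≈ -416.96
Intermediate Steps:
l(w, I) = I
y = -3/7 (y = 3/((1*(-7))) = 3/(-7) = 3*(-⅐) = -3/7 ≈ -0.42857)
T(K) = (-1 + K)²
H(r, p) = -3 + p (H(r, p) = p - 3 = -3 + p)
(H(l(-6, C(0, 5)), -50) - 366) + T(y) = ((-3 - 50) - 366) + (-1 - 3/7)² = (-53 - 366) + (-10/7)² = -419 + 100/49 = -20431/49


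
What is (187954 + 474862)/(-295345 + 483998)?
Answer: 662816/188653 ≈ 3.5134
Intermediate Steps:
(187954 + 474862)/(-295345 + 483998) = 662816/188653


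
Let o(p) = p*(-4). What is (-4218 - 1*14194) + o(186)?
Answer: -19156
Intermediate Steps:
o(p) = -4*p
(-4218 - 1*14194) + o(186) = (-4218 - 1*14194) - 4*186 = (-4218 - 14194) - 744 = -18412 - 744 = -19156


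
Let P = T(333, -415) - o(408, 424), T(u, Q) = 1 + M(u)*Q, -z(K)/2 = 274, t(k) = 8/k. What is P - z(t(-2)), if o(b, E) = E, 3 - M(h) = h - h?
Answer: -1120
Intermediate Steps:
M(h) = 3 (M(h) = 3 - (h - h) = 3 - 1*0 = 3 + 0 = 3)
z(K) = -548 (z(K) = -2*274 = -548)
T(u, Q) = 1 + 3*Q
P = -1668 (P = (1 + 3*(-415)) - 1*424 = (1 - 1245) - 424 = -1244 - 424 = -1668)
P - z(t(-2)) = -1668 - 1*(-548) = -1668 + 548 = -1120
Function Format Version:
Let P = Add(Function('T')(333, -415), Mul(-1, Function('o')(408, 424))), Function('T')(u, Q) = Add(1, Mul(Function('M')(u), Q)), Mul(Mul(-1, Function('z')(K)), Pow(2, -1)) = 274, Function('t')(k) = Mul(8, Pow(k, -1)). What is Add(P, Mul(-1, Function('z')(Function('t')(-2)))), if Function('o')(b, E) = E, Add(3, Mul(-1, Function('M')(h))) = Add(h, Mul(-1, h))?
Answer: -1120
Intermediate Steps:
Function('M')(h) = 3 (Function('M')(h) = Add(3, Mul(-1, Add(h, Mul(-1, h)))) = Add(3, Mul(-1, 0)) = Add(3, 0) = 3)
Function('z')(K) = -548 (Function('z')(K) = Mul(-2, 274) = -548)
Function('T')(u, Q) = Add(1, Mul(3, Q))
P = -1668 (P = Add(Add(1, Mul(3, -415)), Mul(-1, 424)) = Add(Add(1, -1245), -424) = Add(-1244, -424) = -1668)
Add(P, Mul(-1, Function('z')(Function('t')(-2)))) = Add(-1668, Mul(-1, -548)) = Add(-1668, 548) = -1120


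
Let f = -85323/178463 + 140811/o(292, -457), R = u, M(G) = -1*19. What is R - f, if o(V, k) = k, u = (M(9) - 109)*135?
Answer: -1384146626376/81557591 ≈ -16971.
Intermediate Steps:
M(G) = -19
u = -17280 (u = (-19 - 109)*135 = -128*135 = -17280)
R = -17280
f = -25168546104/81557591 (f = -85323/178463 + 140811/(-457) = -85323*1/178463 + 140811*(-1/457) = -85323/178463 - 140811/457 = -25168546104/81557591 ≈ -308.60)
R - f = -17280 - 1*(-25168546104/81557591) = -17280 + 25168546104/81557591 = -1384146626376/81557591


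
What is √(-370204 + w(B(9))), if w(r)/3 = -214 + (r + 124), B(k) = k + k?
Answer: 2*I*√92605 ≈ 608.62*I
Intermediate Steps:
B(k) = 2*k
w(r) = -270 + 3*r (w(r) = 3*(-214 + (r + 124)) = 3*(-214 + (124 + r)) = 3*(-90 + r) = -270 + 3*r)
√(-370204 + w(B(9))) = √(-370204 + (-270 + 3*(2*9))) = √(-370204 + (-270 + 3*18)) = √(-370204 + (-270 + 54)) = √(-370204 - 216) = √(-370420) = 2*I*√92605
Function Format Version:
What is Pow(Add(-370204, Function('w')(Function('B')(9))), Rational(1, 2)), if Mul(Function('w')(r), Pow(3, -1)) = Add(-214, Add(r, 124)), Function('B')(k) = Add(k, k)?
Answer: Mul(2, I, Pow(92605, Rational(1, 2))) ≈ Mul(608.62, I)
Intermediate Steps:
Function('B')(k) = Mul(2, k)
Function('w')(r) = Add(-270, Mul(3, r)) (Function('w')(r) = Mul(3, Add(-214, Add(r, 124))) = Mul(3, Add(-214, Add(124, r))) = Mul(3, Add(-90, r)) = Add(-270, Mul(3, r)))
Pow(Add(-370204, Function('w')(Function('B')(9))), Rational(1, 2)) = Pow(Add(-370204, Add(-270, Mul(3, Mul(2, 9)))), Rational(1, 2)) = Pow(Add(-370204, Add(-270, Mul(3, 18))), Rational(1, 2)) = Pow(Add(-370204, Add(-270, 54)), Rational(1, 2)) = Pow(Add(-370204, -216), Rational(1, 2)) = Pow(-370420, Rational(1, 2)) = Mul(2, I, Pow(92605, Rational(1, 2)))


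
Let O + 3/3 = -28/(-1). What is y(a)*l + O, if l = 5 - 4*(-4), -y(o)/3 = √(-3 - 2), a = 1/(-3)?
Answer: 27 - 63*I*√5 ≈ 27.0 - 140.87*I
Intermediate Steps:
O = 27 (O = -1 - 28/(-1) = -1 - 28*(-1) = -1 + 28 = 27)
a = -⅓ ≈ -0.33333
y(o) = -3*I*√5 (y(o) = -3*√(-3 - 2) = -3*I*√5)
l = 21 (l = 5 + 16 = 21)
y(a)*l + O = -3*I*√5*21 + 27 = -63*I*√5 + 27 = 27 - 63*I*√5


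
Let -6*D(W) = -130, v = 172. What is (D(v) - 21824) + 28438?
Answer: 19907/3 ≈ 6635.7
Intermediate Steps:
D(W) = 65/3 (D(W) = -⅙*(-130) = 65/3)
(D(v) - 21824) + 28438 = (65/3 - 21824) + 28438 = -65407/3 + 28438 = 19907/3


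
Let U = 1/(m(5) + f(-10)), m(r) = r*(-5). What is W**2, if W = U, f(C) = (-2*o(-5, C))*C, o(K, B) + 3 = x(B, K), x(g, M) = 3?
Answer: 1/625 ≈ 0.0016000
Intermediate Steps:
m(r) = -5*r
o(K, B) = 0 (o(K, B) = -3 + 3 = 0)
f(C) = 0 (f(C) = (-2*0)*C = 0*C = 0)
U = -1/25 (U = 1/(-5*5 + 0) = 1/(-25 + 0) = 1/(-25) = -1/25 ≈ -0.040000)
W = -1/25 ≈ -0.040000
W**2 = (-1/25)**2 = 1/625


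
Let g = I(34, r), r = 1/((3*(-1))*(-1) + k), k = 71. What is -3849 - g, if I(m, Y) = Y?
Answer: -284827/74 ≈ -3849.0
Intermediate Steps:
r = 1/74 (r = 1/((3*(-1))*(-1) + 71) = 1/(-3*(-1) + 71) = 1/(3 + 71) = 1/74 ≈ 0.013514)
g = 1/74 ≈ 0.013514
-3849 - g = -3849 - 1*1/74 = -3849 - 1/74 = -284827/74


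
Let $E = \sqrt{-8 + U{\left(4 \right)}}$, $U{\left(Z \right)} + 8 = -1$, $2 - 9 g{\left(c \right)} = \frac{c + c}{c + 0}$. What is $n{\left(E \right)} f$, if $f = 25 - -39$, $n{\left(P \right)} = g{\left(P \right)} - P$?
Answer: $- 64 i \sqrt{17} \approx - 263.88 i$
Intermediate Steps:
$g{\left(c \right)} = 0$ ($g{\left(c \right)} = \frac{2}{9} - \frac{\left(c + c\right) \frac{1}{c + 0}}{9} = \frac{2}{9} - \frac{2 c \frac{1}{c}}{9} = \frac{2}{9} - \frac{2}{9} = 0$)
$U{\left(Z \right)} = -9$ ($U{\left(Z \right)} = -8 - 1 = -9$)
$E = i \sqrt{17}$ ($E = \sqrt{-8 - 9} = \sqrt{-17} = i \sqrt{17} \approx 4.1231 i$)
$n{\left(P \right)} = - P$ ($n{\left(P \right)} = 0 - P = - P$)
$f = 64$ ($f = 25 + 39 = 64$)
$n{\left(E \right)} f = - i \sqrt{17} \cdot 64 = - 64 i \sqrt{17}$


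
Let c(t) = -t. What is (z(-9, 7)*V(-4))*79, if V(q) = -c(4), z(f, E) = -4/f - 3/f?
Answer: 2212/9 ≈ 245.78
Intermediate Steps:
z(f, E) = -7/f
V(q) = 4 (V(q) = -(-1)*4 = -1*(-4) = 4)
(z(-9, 7)*V(-4))*79 = (-7/(-9)*4)*79 = (-7*(-⅑)*4)*79 = ((7/9)*4)*79 = (28/9)*79 = 2212/9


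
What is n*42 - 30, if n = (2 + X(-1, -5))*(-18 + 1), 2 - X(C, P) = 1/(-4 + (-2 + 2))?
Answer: -6129/2 ≈ -3064.5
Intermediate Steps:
X(C, P) = 9/4 (X(C, P) = 2 - 1/(-4 + (-2 + 2)) = 2 - 1/(-4 + 0) = 2 - 1/(-4) = 2 - 1*(-¼) = 2 + ¼ = 9/4)
n = -289/4 (n = (2 + 9/4)*(-18 + 1) = (17/4)*(-17) = -289/4 ≈ -72.250)
n*42 - 30 = -289/4*42 - 30 = -6069/2 - 30 = -6129/2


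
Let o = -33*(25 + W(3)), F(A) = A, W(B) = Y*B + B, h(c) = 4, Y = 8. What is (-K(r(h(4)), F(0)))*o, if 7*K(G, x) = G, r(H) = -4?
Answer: -6864/7 ≈ -980.57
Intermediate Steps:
W(B) = 9*B (W(B) = 8*B + B = 9*B)
K(G, x) = G/7
o = -1716 (o = -33*(25 + 9*3) = -33*(25 + 27) = -33*52 = -1716)
(-K(r(h(4)), F(0)))*o = -(-4)/7*(-1716) = -1*(-4/7)*(-1716) = (4/7)*(-1716) = -6864/7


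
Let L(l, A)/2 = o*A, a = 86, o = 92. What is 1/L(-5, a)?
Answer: 1/15824 ≈ 6.3195e-5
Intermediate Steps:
L(l, A) = 184*A (L(l, A) = 2*(92*A) = 184*A)
1/L(-5, a) = 1/(184*86) = 1/15824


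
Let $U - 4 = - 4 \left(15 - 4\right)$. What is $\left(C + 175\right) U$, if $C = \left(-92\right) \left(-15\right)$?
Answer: $-62200$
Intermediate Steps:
$U = -40$ ($U = 4 - 4 \left(15 - 4\right) = 4 - 44 = -40$)
$C = 1380$
$\left(C + 175\right) U = \left(1380 + 175\right) \left(-40\right) = 1555 \left(-40\right) = -62200$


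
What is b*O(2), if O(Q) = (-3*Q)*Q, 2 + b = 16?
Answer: -168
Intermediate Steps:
b = 14 (b = -2 + 16 = 14)
O(Q) = -3*Q²
b*O(2) = 14*(-3*2²) = 14*(-3*4) = 14*(-12) = -168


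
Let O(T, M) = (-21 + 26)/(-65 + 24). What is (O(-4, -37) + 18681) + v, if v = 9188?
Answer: 1142624/41 ≈ 27869.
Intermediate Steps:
O(T, M) = -5/41 (O(T, M) = 5/(-41) = 5*(-1/41) = -5/41)
(O(-4, -37) + 18681) + v = (-5/41 + 18681) + 9188 = 765916/41 + 9188 = 1142624/41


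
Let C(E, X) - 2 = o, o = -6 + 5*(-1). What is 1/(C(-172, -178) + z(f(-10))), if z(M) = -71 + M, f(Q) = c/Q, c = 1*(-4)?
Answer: -5/398 ≈ -0.012563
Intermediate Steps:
c = -4
o = -11 (o = -6 - 5 = -11)
C(E, X) = -9 (C(E, X) = 2 - 11 = -9)
f(Q) = -4/Q
1/(C(-172, -178) + z(f(-10))) = 1/(-9 + (-71 - 4/(-10))) = 1/(-9 + (-71 - 4*(-⅒))) = 1/(-9 + (-71 + ⅖)) = 1/(-9 - 353/5) = 1/(-398/5) = -5/398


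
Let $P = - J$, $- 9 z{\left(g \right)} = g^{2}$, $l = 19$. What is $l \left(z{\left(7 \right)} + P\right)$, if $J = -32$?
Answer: $\frac{4541}{9} \approx 504.56$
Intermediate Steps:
$z{\left(g \right)} = - \frac{g^{2}}{9}$
$P = 32$ ($P = \left(-1\right) \left(-32\right) = 32$)
$l \left(z{\left(7 \right)} + P\right) = 19 \left(- \frac{7^{2}}{9} + 32\right) = 19 \left(\left(- \frac{1}{9}\right) 49 + 32\right) = 19 \left(- \frac{49}{9} + 32\right) = 19 \cdot \frac{239}{9} = \frac{4541}{9}$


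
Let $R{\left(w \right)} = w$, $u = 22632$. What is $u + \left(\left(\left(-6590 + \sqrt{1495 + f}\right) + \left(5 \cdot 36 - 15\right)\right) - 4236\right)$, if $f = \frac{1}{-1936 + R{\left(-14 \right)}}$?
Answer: $11971 + \frac{\sqrt{227389422}}{390} \approx 12010.0$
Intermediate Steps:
$f = - \frac{1}{1950}$ ($f = \frac{1}{-1936 - 14} = \frac{1}{-1950} = - \frac{1}{1950} \approx -0.00051282$)
$u + \left(\left(\left(-6590 + \sqrt{1495 + f}\right) + \left(5 \cdot 36 - 15\right)\right) - 4236\right) = 22632 + \left(\left(\left(-6590 + \sqrt{1495 - \frac{1}{1950}}\right) + \left(5 \cdot 36 - 15\right)\right) - 4236\right) = 22632 + \left(\left(\left(-6590 + \sqrt{\frac{2915249}{1950}}\right) + \left(180 - 15\right)\right) - 4236\right) = 22632 + \left(\left(\left(-6590 + \frac{\sqrt{227389422}}{390}\right) + 165\right) - 4236\right) = 22632 - \left(10661 - \frac{\sqrt{227389422}}{390}\right) = 11971 + \frac{\sqrt{227389422}}{390}$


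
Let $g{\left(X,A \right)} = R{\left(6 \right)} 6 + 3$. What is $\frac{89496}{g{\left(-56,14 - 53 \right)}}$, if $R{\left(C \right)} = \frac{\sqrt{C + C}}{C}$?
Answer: $-89496 + 59664 \sqrt{3} \approx 13845.0$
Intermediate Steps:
$R{\left(C \right)} = \frac{\sqrt{2}}{\sqrt{C}}$ ($R{\left(C \right)} = \frac{\sqrt{2 C}}{C} = \frac{\sqrt{2} \sqrt{C}}{C} = \frac{\sqrt{2}}{\sqrt{C}}$)
$g{\left(X,A \right)} = 3 + 2 \sqrt{3}$ ($g{\left(X,A \right)} = \frac{\sqrt{2}}{\sqrt{6}} \cdot 6 + 3 = \sqrt{2} \frac{\sqrt{6}}{6} \cdot 6 + 3 = \frac{\sqrt{3}}{3} \cdot 6 + 3 = 2 \sqrt{3} + 3 = 3 + 2 \sqrt{3}$)
$\frac{89496}{g{\left(-56,14 - 53 \right)}} = \frac{89496}{3 + 2 \sqrt{3}}$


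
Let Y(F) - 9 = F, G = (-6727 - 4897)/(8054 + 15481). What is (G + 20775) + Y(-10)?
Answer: 488904466/23535 ≈ 20774.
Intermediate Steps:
G = -11624/23535 ≈ -0.49390
Y(F) = 9 + F
(G + 20775) + Y(-10) = (-11624/23535 + 20775) + (9 - 10) = 488928001/23535 - 1 = 488904466/23535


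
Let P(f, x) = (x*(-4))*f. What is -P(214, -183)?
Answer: -156648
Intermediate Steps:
P(f, x) = -4*f*x (P(f, x) = (-4*x)*f = -4*f*x)
-P(214, -183) = -(-4)*214*(-183) = -1*156648 = -156648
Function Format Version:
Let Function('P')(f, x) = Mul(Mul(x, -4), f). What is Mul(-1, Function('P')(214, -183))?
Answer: -156648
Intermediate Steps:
Function('P')(f, x) = Mul(-4, f, x) (Function('P')(f, x) = Mul(Mul(-4, x), f) = Mul(-4, f, x))
Mul(-1, Function('P')(214, -183)) = Mul(-1, Mul(-4, 214, -183)) = Mul(-1, 156648) = -156648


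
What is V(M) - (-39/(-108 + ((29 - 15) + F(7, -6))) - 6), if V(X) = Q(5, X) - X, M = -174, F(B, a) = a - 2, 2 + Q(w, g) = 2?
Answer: 6107/34 ≈ 179.62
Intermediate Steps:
Q(w, g) = 0 (Q(w, g) = -2 + 2 = 0)
F(B, a) = -2 + a
V(X) = -X (V(X) = 0 - X = -X)
V(M) - (-39/(-108 + ((29 - 15) + F(7, -6))) - 6) = -1*(-174) - (-39/(-108 + ((29 - 15) + (-2 - 6))) - 6) = 174 - (-39/(-108 + (14 - 8)) - 6) = 174 - (-39/(-108 + 6) - 6) = 174 - (-39/(-102) - 6) = 174 - (-39*(-1/102) - 6) = 174 - (13/34 - 6) = 174 - 1*(-191/34) = 174 + 191/34 = 6107/34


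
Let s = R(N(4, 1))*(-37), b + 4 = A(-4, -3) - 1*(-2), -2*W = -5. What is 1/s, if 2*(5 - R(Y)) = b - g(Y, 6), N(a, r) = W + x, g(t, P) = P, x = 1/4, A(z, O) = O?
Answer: -2/777 ≈ -0.0025740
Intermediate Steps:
x = 1/4 ≈ 0.25000
W = 5/2 (W = -1/2*(-5) = 5/2 ≈ 2.5000)
b = -5 (b = -4 + (-3 - 1*(-2)) = -4 + (-3 + 2) = -4 - 1 = -5)
N(a, r) = 11/4 (N(a, r) = 5/2 + 1/4 = 11/4)
R(Y) = 21/2 (R(Y) = 5 - (-5 - 1*6)/2 = 5 - (-5 - 6)/2 = 5 - 1/2*(-11) = 5 + 11/2 = 21/2)
s = -777/2 (s = (21/2)*(-37) = -777/2 ≈ -388.50)
1/s = 1/(-777/2) = -2/777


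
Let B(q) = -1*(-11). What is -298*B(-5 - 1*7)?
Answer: -3278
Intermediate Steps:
B(q) = 11
-298*B(-5 - 1*7) = -298*11 = -3278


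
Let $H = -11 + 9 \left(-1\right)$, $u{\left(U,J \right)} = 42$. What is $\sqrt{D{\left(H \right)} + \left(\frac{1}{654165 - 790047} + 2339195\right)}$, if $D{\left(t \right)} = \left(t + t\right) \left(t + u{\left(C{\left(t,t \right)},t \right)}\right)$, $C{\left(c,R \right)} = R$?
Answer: $\frac{\sqrt{4797161804480242}}{45294} \approx 1529.2$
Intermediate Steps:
$H = -20$ ($H = -11 - 9 = -20$)
$D{\left(t \right)} = 2 t \left(42 + t\right)$ ($D{\left(t \right)} = \left(t + t\right) \left(t + 42\right) = 2 t \left(42 + t\right)$)
$\sqrt{D{\left(H \right)} + \left(\frac{1}{654165 - 790047} + 2339195\right)} = \sqrt{2 \left(-20\right) \left(42 - 20\right) + \left(\frac{1}{654165 - 790047} + 2339195\right)} = \sqrt{2 \left(-20\right) 22 + \left(\frac{1}{-135882} + 2339195\right)} = \sqrt{-880 + \left(- \frac{1}{135882} + 2339195\right)} = \sqrt{-880 + \frac{317854494989}{135882}} = \sqrt{\frac{317734918829}{135882}} = \frac{\sqrt{4797161804480242}}{45294}$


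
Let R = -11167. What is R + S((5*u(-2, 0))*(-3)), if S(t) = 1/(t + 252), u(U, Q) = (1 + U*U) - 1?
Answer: -2144063/192 ≈ -11167.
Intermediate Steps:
u(U, Q) = U**2 (u(U, Q) = (1 + U**2) - 1 = U**2)
S(t) = 1/(252 + t)
R + S((5*u(-2, 0))*(-3)) = -11167 + 1/(252 + (5*(-2)**2)*(-3)) = -11167 + 1/(252 + (5*4)*(-3)) = -11167 + 1/(252 + 20*(-3)) = -11167 + 1/(252 - 60) = -11167 + 1/192 = -2144063/192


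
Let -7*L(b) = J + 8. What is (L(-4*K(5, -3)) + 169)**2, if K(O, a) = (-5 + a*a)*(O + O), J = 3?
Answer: 1373584/49 ≈ 28032.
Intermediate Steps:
K(O, a) = 2*O*(-5 + a**2) (K(O, a) = (-5 + a**2)*(2*O) = 2*O*(-5 + a**2))
L(b) = -11/7 (L(b) = -(3 + 8)/7 = -1/7*11 = -11/7)
(L(-4*K(5, -3)) + 169)**2 = (-11/7 + 169)**2 = (1172/7)**2 = 1373584/49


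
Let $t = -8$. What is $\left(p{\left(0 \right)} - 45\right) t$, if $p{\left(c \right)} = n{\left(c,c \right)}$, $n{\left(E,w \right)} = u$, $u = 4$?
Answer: $328$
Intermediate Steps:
$n{\left(E,w \right)} = 4$
$p{\left(c \right)} = 4$
$\left(p{\left(0 \right)} - 45\right) t = \left(4 - 45\right) \left(-8\right) = \left(-41\right) \left(-8\right) = 328$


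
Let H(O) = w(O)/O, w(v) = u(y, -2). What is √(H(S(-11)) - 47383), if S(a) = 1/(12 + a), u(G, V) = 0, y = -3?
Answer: 7*I*√967 ≈ 217.68*I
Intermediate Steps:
w(v) = 0
H(O) = 0 (H(O) = 0/O = 0)
√(H(S(-11)) - 47383) = √(0 - 47383) = √(-47383) = 7*I*√967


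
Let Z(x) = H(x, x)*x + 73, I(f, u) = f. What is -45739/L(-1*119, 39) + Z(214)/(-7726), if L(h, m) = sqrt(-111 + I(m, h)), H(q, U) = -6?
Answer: 1211/7726 + 45739*I*sqrt(2)/12 ≈ 0.15674 + 5390.4*I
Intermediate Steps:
Z(x) = 73 - 6*x (Z(x) = -6*x + 73 = 73 - 6*x)
L(h, m) = sqrt(-111 + m)
-45739/L(-1*119, 39) + Z(214)/(-7726) = -45739/sqrt(-111 + 39) + (73 - 6*214)/(-7726) = -45739*(-I*sqrt(2)/12) + (73 - 1284)*(-1/7726) = -45739*(-I*sqrt(2)/12) - 1211*(-1/7726) = -(-45739)*I*sqrt(2)/12 + 1211/7726 = 45739*I*sqrt(2)/12 + 1211/7726 = 1211/7726 + 45739*I*sqrt(2)/12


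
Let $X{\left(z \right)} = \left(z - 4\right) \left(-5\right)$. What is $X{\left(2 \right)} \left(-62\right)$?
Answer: $-620$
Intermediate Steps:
$X{\left(z \right)} = 20 - 5 z$ ($X{\left(z \right)} = \left(-4 + z\right) \left(-5\right) = 20 - 5 z$)
$X{\left(2 \right)} \left(-62\right) = \left(20 - 10\right) \left(-62\right) = 10 \left(-62\right) = -620$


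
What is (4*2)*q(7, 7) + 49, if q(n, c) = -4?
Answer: 17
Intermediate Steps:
(4*2)*q(7, 7) + 49 = (4*2)*(-4) + 49 = 8*(-4) + 49 = -32 + 49 = 17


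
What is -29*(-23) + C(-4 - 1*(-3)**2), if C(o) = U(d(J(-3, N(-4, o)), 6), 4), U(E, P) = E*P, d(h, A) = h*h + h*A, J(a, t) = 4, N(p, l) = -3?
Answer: 827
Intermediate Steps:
d(h, A) = h**2 + A*h
C(o) = 160 (C(o) = (4*(6 + 4))*4 = (4*10)*4 = 40*4 = 160)
-29*(-23) + C(-4 - 1*(-3)**2) = -29*(-23) + 160 = 667 + 160 = 827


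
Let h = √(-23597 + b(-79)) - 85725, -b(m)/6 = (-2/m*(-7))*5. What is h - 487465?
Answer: -573190 + I*√147235697/79 ≈ -5.7319e+5 + 153.6*I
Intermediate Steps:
b(m) = -420/m (b(m) = -6*-2/m*(-7)*5 = -6*14/m*5 = -420/m)
h = -85725 + I*√147235697/79 (h = √(-23597 - 420/(-79)) - 85725 = √(-23597 - 420*(-1/79)) - 85725 = √(-23597 + 420/79) - 85725 = √(-1863743/79) - 85725 = I*√147235697/79 - 85725 = -85725 + I*√147235697/79 ≈ -85725.0 + 153.6*I)
h - 487465 = (-85725 + I*√147235697/79) - 487465 = -573190 + I*√147235697/79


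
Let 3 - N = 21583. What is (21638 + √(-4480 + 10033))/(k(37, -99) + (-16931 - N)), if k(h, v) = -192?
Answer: 21638/4457 + 3*√617/4457 ≈ 4.8716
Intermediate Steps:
N = -21580 (N = 3 - 1*21583 = 3 - 21583 = -21580)
(21638 + √(-4480 + 10033))/(k(37, -99) + (-16931 - N)) = (21638 + √(-4480 + 10033))/(-192 + (-16931 - 1*(-21580))) = (21638 + √5553)/(-192 + (-16931 + 21580)) = (21638 + 3*√617)/(-192 + 4649) = (21638 + 3*√617)/4457 = (21638 + 3*√617)*(1/4457) = 21638/4457 + 3*√617/4457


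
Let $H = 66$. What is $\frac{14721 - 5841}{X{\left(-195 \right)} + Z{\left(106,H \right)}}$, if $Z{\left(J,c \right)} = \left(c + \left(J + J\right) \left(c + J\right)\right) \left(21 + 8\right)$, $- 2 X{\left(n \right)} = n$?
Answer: $\frac{3552}{423787} \approx 0.0083816$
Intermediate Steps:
$X{\left(n \right)} = - \frac{n}{2}$
$Z{\left(J,c \right)} = 29 c + 58 J \left(J + c\right)$ ($Z{\left(J,c \right)} = \left(c + 2 J \left(J + c\right)\right) 29 = 29 c + 58 J \left(J + c\right)$)
$\frac{14721 - 5841}{X{\left(-195 \right)} + Z{\left(106,H \right)}} = \frac{14721 - 5841}{\left(- \frac{1}{2}\right) \left(-195\right) + \left(29 \cdot 66 + 58 \cdot 106^{2} + 58 \cdot 106 \cdot 66\right)} = \frac{8880}{\frac{195}{2} + \left(1914 + 58 \cdot 11236 + 405768\right)} = \frac{8880}{\frac{195}{2} + \left(1914 + 651688 + 405768\right)} = \frac{8880}{\frac{195}{2} + 1059370} = \frac{8880}{\frac{2118935}{2}} = 8880 \cdot \frac{2}{2118935} = \frac{3552}{423787}$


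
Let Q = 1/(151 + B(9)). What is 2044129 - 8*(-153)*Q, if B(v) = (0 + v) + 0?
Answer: 40882733/20 ≈ 2.0441e+6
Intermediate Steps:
B(v) = v (B(v) = v + 0 = v)
Q = 1/160 (Q = 1/(151 + 9) = 1/160 ≈ 0.0062500)
2044129 - 8*(-153)*Q = 2044129 - 8*(-153)/160 = 2044129 - (-1224)/160 = 2044129 - 1*(-153/20) = 2044129 + 153/20 = 40882733/20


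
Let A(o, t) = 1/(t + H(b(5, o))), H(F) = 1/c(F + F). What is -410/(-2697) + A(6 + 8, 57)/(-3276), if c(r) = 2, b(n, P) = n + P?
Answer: 25743001/169344630 ≈ 0.15202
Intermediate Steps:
b(n, P) = P + n
H(F) = ½ (H(F) = 1/2 = ½)
A(o, t) = 1/(½ + t) (A(o, t) = 1/(t + ½) = 1/(½ + t))
-410/(-2697) + A(6 + 8, 57)/(-3276) = -410/(-2697) + (2/(1 + 2*57))/(-3276) = -410*(-1/2697) + (2/(1 + 114))*(-1/3276) = 410/2697 + (2/115)*(-1/3276) = 410/2697 - 1/188370 = 25743001/169344630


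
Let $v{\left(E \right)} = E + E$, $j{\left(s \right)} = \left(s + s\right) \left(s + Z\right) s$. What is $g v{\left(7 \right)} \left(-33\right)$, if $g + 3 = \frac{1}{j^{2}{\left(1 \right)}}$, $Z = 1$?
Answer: $\frac{10857}{8} \approx 1357.1$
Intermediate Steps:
$j{\left(s \right)} = 2 s^{2} \left(1 + s\right)$ ($j{\left(s \right)} = \left(s + s\right) \left(s + 1\right) s = 2 s \left(1 + s\right) s = 2 s^{2} \left(1 + s\right)$)
$v{\left(E \right)} = 2 E$
$g = - \frac{47}{16}$ ($g = -3 + \frac{1}{\left(2 \cdot 1^{2} \left(1 + 1\right)\right)^{2}} = -3 + \frac{1}{\left(2 \cdot 1 \cdot 2\right)^{2}} = -3 + \frac{1}{4^{2}} = -3 + \frac{1}{16} = - \frac{47}{16} \approx -2.9375$)
$g v{\left(7 \right)} \left(-33\right) = - \frac{47 \cdot 2 \cdot 7 \left(-33\right)}{16} = - \frac{47 \cdot 14 \left(-33\right)}{16} = \left(- \frac{47}{16}\right) \left(-462\right) = \frac{10857}{8}$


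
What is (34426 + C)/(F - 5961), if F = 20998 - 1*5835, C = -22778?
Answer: 5824/4601 ≈ 1.2658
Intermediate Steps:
F = 15163 (F = 20998 - 5835 = 15163)
(34426 + C)/(F - 5961) = (34426 - 22778)/(15163 - 5961) = 11648/9202 = 11648*(1/9202) = 5824/4601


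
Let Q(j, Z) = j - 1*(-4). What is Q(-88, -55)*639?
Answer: -53676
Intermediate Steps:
Q(j, Z) = 4 + j (Q(j, Z) = j + 4 = 4 + j)
Q(-88, -55)*639 = (4 - 88)*639 = -84*639 = -53676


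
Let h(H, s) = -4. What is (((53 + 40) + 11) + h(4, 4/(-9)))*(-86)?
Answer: -8600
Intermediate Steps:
(((53 + 40) + 11) + h(4, 4/(-9)))*(-86) = (((53 + 40) + 11) - 4)*(-86) = ((93 + 11) - 4)*(-86) = (104 - 4)*(-86) = 100*(-86) = -8600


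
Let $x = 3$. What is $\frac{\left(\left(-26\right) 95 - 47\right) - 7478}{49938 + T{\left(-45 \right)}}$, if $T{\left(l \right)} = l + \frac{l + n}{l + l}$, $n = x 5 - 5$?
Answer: $- \frac{179910}{898081} \approx -0.20033$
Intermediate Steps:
$n = 10$ ($n = 3 \cdot 5 - 5 = 15 - 5 = 10$)
$T{\left(l \right)} = l + \frac{10 + l}{2 l}$ ($T{\left(l \right)} = l + \frac{l + 10}{l + l} = l + \frac{10 + l}{2 l}$)
$\frac{\left(\left(-26\right) 95 - 47\right) - 7478}{49938 + T{\left(-45 \right)}} = \frac{\left(\left(-26\right) 95 - 47\right) - 7478}{49938 + \left(\frac{1}{2} - 45 + \frac{5}{-45}\right)} = \frac{\left(-2470 - 47\right) - 7478}{49938 + \left(\frac{1}{2} - 45 + 5 \left(- \frac{1}{45}\right)\right)} = \frac{-2517 - 7478}{49938 - \frac{803}{18}} = - \frac{9995}{49938 - \frac{803}{18}} = - \frac{9995}{\frac{898081}{18}} = \left(-9995\right) \frac{18}{898081} = - \frac{179910}{898081}$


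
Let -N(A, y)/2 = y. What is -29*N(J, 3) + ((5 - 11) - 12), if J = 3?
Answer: 156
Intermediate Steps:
N(A, y) = -2*y
-29*N(J, 3) + ((5 - 11) - 12) = -(-58)*3 + ((5 - 11) - 12) = -29*(-6) + (-6 - 12) = 174 - 18 = 156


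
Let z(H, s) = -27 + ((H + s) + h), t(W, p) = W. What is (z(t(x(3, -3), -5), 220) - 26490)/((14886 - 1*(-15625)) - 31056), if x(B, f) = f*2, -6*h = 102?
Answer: 5264/109 ≈ 48.294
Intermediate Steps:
h = -17 (h = -1/6*102 = -17)
x(B, f) = 2*f
z(H, s) = -44 + H + s (z(H, s) = -27 + ((H + s) - 17) = -27 + (-17 + H + s) = -44 + H + s)
(z(t(x(3, -3), -5), 220) - 26490)/((14886 - 1*(-15625)) - 31056) = ((-44 + 2*(-3) + 220) - 26490)/((14886 - 1*(-15625)) - 31056) = ((-44 - 6 + 220) - 26490)/((14886 + 15625) - 31056) = (170 - 26490)/(30511 - 31056) = -26320/(-545) = -26320*(-1/545) = 5264/109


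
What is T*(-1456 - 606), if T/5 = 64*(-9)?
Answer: 5938560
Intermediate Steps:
T = -2880 (T = 5*(64*(-9)) = 5*(-576) = -2880)
T*(-1456 - 606) = -2880*(-1456 - 606) = -2880*(-2062) = 5938560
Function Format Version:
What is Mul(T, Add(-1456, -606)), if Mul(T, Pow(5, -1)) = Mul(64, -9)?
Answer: 5938560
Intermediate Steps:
T = -2880 (T = Mul(5, Mul(64, -9)) = Mul(5, -576) = -2880)
Mul(T, Add(-1456, -606)) = Mul(-2880, Add(-1456, -606)) = Mul(-2880, -2062) = 5938560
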